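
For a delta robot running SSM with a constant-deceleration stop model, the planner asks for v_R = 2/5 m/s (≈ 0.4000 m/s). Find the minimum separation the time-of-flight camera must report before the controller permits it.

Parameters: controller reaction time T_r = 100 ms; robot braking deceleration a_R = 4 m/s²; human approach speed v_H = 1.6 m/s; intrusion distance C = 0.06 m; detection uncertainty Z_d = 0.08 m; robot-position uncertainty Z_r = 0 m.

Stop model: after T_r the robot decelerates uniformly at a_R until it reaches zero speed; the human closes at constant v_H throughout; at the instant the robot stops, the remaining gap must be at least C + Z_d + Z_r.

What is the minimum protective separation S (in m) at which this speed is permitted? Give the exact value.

stop time T_s = (2/5)/4 = 0.1000 s
reaction-phase robot travel = 0.4000·0.1000 = 0.0400 m
robot under decel: 0.4000²/(2·4.0000) = 0.0200 m
human over T_r+T_s: 1.6000·(0.1000+0.1000) = 0.3200 m
residual clearance needed = 0.0600+0.0800+0.0000 = 0.1400 m
S_min ≈ 0.0400+0.0200+0.3200+0.1400  ⇒  S_min = 13/25 m

S_min = 13/25 m = 0.5200 m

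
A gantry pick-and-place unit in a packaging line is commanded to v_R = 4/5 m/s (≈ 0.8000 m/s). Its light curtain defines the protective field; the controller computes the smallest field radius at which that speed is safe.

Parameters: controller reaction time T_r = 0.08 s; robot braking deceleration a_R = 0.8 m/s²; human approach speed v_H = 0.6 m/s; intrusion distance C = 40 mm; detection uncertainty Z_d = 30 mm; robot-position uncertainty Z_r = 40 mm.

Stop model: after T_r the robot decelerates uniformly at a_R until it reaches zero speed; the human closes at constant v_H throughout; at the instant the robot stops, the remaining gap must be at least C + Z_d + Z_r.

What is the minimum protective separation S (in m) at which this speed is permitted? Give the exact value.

S_min = 611/500 m = 1.2220 m

T_s = v_R/a_R = (4/5)/(4/5) = 1.0000 s
robot in T_r: 0.8000·0.0800 = 0.0640 m
robot covers 0.8000·1.0000 − ½·0.8000·1.0000² = 0.4000 m while stopping
person approaches 0.6000·(0.0800+1.0000) = 0.6480 m
C+Z_d+Z_r = 0.0400+0.0300+0.0400 = 0.1100 m
S_min ≈ 0.0640+0.4000+0.6480+0.1100  ⇒  S_min = 611/500 m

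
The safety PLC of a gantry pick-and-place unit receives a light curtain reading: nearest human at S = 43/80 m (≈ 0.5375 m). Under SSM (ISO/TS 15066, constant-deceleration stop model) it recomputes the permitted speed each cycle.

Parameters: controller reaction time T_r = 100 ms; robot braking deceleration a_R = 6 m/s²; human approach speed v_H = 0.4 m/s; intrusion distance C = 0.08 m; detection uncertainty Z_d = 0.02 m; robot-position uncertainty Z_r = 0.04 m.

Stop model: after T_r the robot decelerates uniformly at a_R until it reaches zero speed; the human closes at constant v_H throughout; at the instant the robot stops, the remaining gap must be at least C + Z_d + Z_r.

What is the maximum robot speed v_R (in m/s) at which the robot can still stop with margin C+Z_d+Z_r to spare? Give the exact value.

v_R_max = 13/10 m/s = 1.3000 m/s

collect terms ⇒ (1/12)·v_R² + (1/6)·v_R + (-143/400) = 0
  disc = (1/6)² − 4·(1/12)·(-143/400) = 529/3600 ; √disc = 23/60
  v_R = (−(1/6) + 23/60) / (2·(1/12)) = 13/10 m/s
check:
stop time T_s = (13/10)/6 = 0.2167 s
reaction-phase robot travel = 1.3000·0.1000 = 0.1300 m
braking distance = 1.3000²/(2·6.0000) = 0.1408 m
human closes 0.4000·0.3167 = 0.1267 m
C+Z_d+Z_r = 0.0800+0.0200+0.0400 = 0.1400 m
sum ≈ 0.1300+0.1408+0.1267+0.1400 ≈ 0.5375 m = S ✓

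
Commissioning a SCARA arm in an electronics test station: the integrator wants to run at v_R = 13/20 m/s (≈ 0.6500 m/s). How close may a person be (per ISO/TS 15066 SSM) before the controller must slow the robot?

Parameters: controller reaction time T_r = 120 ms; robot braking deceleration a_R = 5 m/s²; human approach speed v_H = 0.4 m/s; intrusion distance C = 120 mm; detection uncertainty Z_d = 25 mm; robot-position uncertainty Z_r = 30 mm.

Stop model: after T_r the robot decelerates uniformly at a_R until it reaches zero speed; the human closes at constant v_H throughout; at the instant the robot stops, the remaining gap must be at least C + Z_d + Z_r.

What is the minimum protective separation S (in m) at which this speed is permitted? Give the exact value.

T_s = v_R/a_R = (13/20)/5 = 0.1300 s
robot in T_r: 0.6500·0.1200 = 0.0780 m
robot under decel: 0.6500²/(2·5.0000) = 0.0423 m
human over T_r+T_s: 0.4000·(0.1200+0.1300) = 0.1000 m
residual clearance needed = 0.1200+0.0250+0.0300 = 0.1750 m
S_min ≈ 0.0780+0.0423+0.1000+0.1750  ⇒  S_min = 1581/4000 m

S_min = 1581/4000 m = 0.3952 m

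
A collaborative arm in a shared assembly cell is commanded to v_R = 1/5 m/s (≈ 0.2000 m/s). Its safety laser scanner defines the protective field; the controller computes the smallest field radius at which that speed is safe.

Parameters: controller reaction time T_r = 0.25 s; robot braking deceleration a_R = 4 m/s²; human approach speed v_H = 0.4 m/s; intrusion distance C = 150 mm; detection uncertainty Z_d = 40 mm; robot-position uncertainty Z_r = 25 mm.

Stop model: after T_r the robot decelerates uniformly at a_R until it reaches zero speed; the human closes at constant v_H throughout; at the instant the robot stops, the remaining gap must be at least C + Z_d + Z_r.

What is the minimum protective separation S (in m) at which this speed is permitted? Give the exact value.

S_min = 39/100 m = 0.3900 m

stop time T_s = (1/5)/4 = 0.0500 s
reaction-phase robot travel = 0.2000·0.2500 = 0.0500 m
braking distance = 0.2000²/(2·4.0000) = 0.0050 m
person approaches 0.4000·(0.2500+0.0500) = 0.1200 m
margins: 0.1500+0.0400+0.0250 = 0.2150 m
S_min ≈ 0.0500+0.0050+0.1200+0.2150  ⇒  S_min = 39/100 m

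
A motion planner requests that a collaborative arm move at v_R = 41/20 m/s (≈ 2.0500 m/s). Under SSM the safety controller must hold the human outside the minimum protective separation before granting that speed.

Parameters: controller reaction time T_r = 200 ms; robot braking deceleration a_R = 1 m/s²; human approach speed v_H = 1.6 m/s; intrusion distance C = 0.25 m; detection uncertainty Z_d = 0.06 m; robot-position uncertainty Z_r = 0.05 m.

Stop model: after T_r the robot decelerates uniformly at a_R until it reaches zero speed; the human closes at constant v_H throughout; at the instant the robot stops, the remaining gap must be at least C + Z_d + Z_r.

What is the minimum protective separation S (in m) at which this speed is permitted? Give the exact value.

braking lasts T_s = (41/20)/1 = 2.0500 s
reaction-phase robot travel = 2.0500·0.2000 = 0.4100 m
robot under decel: 2.0500²/(2·1.0000) = 2.1012 m
human over T_r+T_s: 1.6000·(0.2000+2.0500) = 3.6000 m
margins: 0.2500+0.0600+0.0500 = 0.3600 m
S_min ≈ 0.4100+2.1012+3.6000+0.3600  ⇒  S_min = 5177/800 m

S_min = 5177/800 m = 6.4713 m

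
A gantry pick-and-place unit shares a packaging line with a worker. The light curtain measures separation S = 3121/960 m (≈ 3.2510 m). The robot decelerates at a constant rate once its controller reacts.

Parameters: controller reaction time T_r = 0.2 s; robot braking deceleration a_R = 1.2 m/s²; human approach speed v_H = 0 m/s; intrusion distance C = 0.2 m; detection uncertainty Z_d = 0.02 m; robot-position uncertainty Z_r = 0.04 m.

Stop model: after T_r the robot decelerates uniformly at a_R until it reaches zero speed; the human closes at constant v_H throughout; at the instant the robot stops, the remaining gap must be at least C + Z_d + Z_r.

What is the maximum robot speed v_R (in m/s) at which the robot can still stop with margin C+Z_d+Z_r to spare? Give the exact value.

collect terms ⇒ (5/12)·v_R² + (1/5)·v_R + (-14357/4800) = 0
  disc = (1/5)² − 4·(5/12)·(-14357/4800) = 72361/14400 ; √disc = 269/120
  v_R = (−(1/5) + 269/120) / (2·(5/12)) = 49/20 m/s
check:
stop time T_s = (49/20)/(6/5) = 2.0417 s
robot in T_r: 2.4500·0.2000 = 0.4900 m
robot covers 2.4500·2.0417 − ½·1.2000·2.0417² = 2.5010 m while stopping
person approaches 0.0000·(0.2000+2.0417) = 0.0000 m
C+Z_d+Z_r = 0.2000+0.0200+0.0400 = 0.2600 m
sum ≈ 0.4900+2.5010+0.0000+0.2600 ≈ 3.2510 m = S ✓

v_R_max = 49/20 m/s = 2.4500 m/s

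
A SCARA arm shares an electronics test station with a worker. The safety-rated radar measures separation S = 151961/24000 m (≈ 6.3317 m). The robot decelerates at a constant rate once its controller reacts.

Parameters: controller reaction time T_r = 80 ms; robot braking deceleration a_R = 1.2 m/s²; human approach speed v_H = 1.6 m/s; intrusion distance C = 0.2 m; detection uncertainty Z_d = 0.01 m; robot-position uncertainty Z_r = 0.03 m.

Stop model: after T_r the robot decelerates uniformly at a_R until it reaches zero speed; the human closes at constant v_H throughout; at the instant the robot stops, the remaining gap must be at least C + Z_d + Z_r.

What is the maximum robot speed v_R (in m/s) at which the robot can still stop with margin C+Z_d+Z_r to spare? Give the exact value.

at the boundary: (5/12)·v² + (106/75)·v + (-143129/24000) = 0
  disc = (106/75)² − 4·(5/12)·(-143129/24000) = 477481/40000 ; √disc = 691/200
  v_R = (−(106/75) + 691/200) / (2·(5/12)) = 49/20 m/s
check:
braking lasts T_s = (49/20)/(6/5) = 2.0417 s
robot covers v_R·T_r = 2.4500·0.0800 = 0.1960 m before braking
braking distance = 2.4500²/(2·1.2000) = 2.5010 m
human closes 1.6000·2.1217 = 3.3947 m
residual clearance needed = 0.2000+0.0100+0.0300 = 0.2400 m
sum ≈ 0.1960+2.5010+3.3947+0.2400 ≈ 6.3317 m = S ✓

v_R_max = 49/20 m/s = 2.4500 m/s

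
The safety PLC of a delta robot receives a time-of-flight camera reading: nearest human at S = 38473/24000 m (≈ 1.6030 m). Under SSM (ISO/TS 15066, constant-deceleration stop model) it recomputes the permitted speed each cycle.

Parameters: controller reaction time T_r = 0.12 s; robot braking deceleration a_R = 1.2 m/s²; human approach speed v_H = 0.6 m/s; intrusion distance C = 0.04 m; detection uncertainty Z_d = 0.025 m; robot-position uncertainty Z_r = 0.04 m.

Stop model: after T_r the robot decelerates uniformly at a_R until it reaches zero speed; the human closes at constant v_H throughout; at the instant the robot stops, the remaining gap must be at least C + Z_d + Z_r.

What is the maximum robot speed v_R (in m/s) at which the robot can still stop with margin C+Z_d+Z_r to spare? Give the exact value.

v_R_max = 5/4 m/s = 1.2500 m/s

collect terms ⇒ (5/12)·v_R² + (31/50)·v_R + (-1369/960) = 0
  disc = (31/50)² − 4·(5/12)·(-1369/960) = 994009/360000 ; √disc = 997/600
  v_R = (−(31/50) + 997/600) / (2·(5/12)) = 5/4 m/s
check:
stop time T_s = (5/4)/(6/5) = 1.0417 s
robot covers v_R·T_r = 1.2500·0.1200 = 0.1500 m before braking
robot under decel: 1.2500²/(2·1.2000) = 0.6510 m
human closes 0.6000·1.1617 = 0.6970 m
residual clearance needed = 0.0400+0.0250+0.0400 = 0.1050 m
sum ≈ 0.1500+0.6510+0.6970+0.1050 ≈ 1.6030 m = S ✓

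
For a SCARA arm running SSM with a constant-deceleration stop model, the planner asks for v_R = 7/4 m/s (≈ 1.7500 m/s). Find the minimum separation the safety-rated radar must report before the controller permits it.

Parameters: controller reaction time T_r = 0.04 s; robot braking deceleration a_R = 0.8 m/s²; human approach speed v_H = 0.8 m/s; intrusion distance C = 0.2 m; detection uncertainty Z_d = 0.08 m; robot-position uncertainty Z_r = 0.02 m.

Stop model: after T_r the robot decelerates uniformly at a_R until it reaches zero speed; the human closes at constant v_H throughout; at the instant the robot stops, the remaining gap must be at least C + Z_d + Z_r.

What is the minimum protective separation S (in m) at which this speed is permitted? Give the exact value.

S_min = 65057/16000 m = 4.0661 m

T_s = v_R/a_R = (7/4)/(4/5) = 2.1875 s
reaction-phase robot travel = 1.7500·0.0400 = 0.0700 m
robot under decel: 1.7500²/(2·0.8000) = 1.9141 m
human closes 0.8000·2.2275 = 1.7820 m
C+Z_d+Z_r = 0.2000+0.0800+0.0200 = 0.3000 m
S_min ≈ 0.0700+1.9141+1.7820+0.3000  ⇒  S_min = 65057/16000 m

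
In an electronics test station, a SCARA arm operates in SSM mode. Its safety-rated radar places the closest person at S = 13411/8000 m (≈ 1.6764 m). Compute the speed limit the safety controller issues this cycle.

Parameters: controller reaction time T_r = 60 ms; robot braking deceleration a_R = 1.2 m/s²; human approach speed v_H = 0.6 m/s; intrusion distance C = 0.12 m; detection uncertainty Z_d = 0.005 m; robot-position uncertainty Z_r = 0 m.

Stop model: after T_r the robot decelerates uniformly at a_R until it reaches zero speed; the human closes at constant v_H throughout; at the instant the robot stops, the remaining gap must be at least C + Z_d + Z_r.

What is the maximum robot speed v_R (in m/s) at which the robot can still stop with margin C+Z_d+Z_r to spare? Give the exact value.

quadratic (5/12)·v² + (14/25)·v + (-12123/8000) = 0
  disc = (14/25)² − 4·(5/12)·(-12123/8000) = 113569/40000 ; √disc = 337/200
  v_R = (−(14/25) + 337/200) / (2·(5/12)) = 27/20 m/s
check:
stop time T_s = (27/20)/(6/5) = 1.1250 s
robot covers v_R·T_r = 1.3500·0.0600 = 0.0810 m before braking
robot under decel: 1.3500²/(2·1.2000) = 0.7594 m
person approaches 0.6000·(0.0600+1.1250) = 0.7110 m
margins: 0.1200+0.0050+0.0000 = 0.1250 m
sum ≈ 0.0810+0.7594+0.7110+0.1250 ≈ 1.6764 m = S ✓

v_R_max = 27/20 m/s = 1.3500 m/s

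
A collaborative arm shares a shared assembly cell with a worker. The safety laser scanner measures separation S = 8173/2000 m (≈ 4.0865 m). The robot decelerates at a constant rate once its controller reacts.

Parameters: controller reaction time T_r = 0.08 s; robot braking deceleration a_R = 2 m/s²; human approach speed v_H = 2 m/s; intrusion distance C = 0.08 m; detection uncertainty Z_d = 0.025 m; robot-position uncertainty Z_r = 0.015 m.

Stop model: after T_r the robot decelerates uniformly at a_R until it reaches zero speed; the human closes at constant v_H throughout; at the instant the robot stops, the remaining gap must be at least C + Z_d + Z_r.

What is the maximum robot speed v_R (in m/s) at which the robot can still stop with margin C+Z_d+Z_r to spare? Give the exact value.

collect terms ⇒ (1/4)·v_R² + (27/25)·v_R + (-7613/2000) = 0
  disc = (27/25)² − 4·(1/4)·(-7613/2000) = 49729/10000 ; √disc = 223/100
  v_R = (−(27/25) + 223/100) / (2·(1/4)) = 23/10 m/s
check:
stop time T_s = (23/10)/2 = 1.1500 s
robot in T_r: 2.3000·0.0800 = 0.1840 m
robot under decel: 2.3000²/(2·2.0000) = 1.3225 m
human over T_r+T_s: 2.0000·(0.0800+1.1500) = 2.4600 m
C+Z_d+Z_r = 0.0800+0.0250+0.0150 = 0.1200 m
sum ≈ 0.1840+1.3225+2.4600+0.1200 ≈ 4.0865 m = S ✓

v_R_max = 23/10 m/s = 2.3000 m/s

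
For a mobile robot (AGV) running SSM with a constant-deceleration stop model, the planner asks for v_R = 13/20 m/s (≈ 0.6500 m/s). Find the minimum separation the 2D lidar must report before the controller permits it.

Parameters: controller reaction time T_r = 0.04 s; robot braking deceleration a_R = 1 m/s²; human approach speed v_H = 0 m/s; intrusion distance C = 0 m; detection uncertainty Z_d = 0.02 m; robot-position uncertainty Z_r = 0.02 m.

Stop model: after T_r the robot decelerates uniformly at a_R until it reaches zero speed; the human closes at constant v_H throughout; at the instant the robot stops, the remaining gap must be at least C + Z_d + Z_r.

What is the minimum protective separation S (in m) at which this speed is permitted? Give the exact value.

S_min = 1109/4000 m = 0.2772 m

braking lasts T_s = (13/20)/1 = 0.6500 s
robot in T_r: 0.6500·0.0400 = 0.0260 m
robot covers 0.6500·0.6500 − ½·1.0000·0.6500² = 0.2112 m while stopping
person approaches 0.0000·(0.0400+0.6500) = 0.0000 m
C+Z_d+Z_r = 0.0000+0.0200+0.0200 = 0.0400 m
S_min ≈ 0.0260+0.2112+0.0000+0.0400  ⇒  S_min = 1109/4000 m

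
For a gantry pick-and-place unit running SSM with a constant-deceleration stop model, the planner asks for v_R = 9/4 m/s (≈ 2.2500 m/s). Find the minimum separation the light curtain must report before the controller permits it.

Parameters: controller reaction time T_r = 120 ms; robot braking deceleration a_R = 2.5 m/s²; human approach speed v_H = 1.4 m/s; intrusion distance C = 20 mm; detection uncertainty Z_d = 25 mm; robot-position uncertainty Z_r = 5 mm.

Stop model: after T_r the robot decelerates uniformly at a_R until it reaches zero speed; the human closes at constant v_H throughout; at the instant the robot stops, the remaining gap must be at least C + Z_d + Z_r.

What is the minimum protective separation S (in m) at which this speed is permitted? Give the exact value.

braking lasts T_s = (9/4)/(5/2) = 0.9000 s
reaction-phase robot travel = 2.2500·0.1200 = 0.2700 m
robot covers 2.2500·0.9000 − ½·2.5000·0.9000² = 1.0125 m while stopping
human closes 1.4000·1.0200 = 1.4280 m
C+Z_d+Z_r = 0.0200+0.0250+0.0050 = 0.0500 m
S_min ≈ 0.2700+1.0125+1.4280+0.0500  ⇒  S_min = 5521/2000 m

S_min = 5521/2000 m = 2.7605 m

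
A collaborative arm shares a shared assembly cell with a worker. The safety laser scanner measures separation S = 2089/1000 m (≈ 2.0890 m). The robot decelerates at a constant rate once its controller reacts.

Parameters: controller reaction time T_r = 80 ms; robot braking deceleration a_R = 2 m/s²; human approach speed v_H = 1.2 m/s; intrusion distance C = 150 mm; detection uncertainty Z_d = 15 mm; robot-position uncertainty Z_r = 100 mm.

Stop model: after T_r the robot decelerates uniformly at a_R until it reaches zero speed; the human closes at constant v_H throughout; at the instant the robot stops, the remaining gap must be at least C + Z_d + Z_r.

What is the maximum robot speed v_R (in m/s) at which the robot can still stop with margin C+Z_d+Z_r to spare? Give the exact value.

v_R_max = 8/5 m/s = 1.6000 m/s

collect terms ⇒ (1/4)·v_R² + (17/25)·v_R + (-216/125) = 0
  disc = (17/25)² − 4·(1/4)·(-216/125) = 1369/625 ; √disc = 37/25
  v_R = (−(17/25) + 37/25) / (2·(1/4)) = 8/5 m/s
check:
T_s = v_R/a_R = (8/5)/2 = 0.8000 s
robot covers v_R·T_r = 1.6000·0.0800 = 0.1280 m before braking
braking distance = 1.6000²/(2·2.0000) = 0.6400 m
human over T_r+T_s: 1.2000·(0.0800+0.8000) = 1.0560 m
residual clearance needed = 0.1500+0.0150+0.1000 = 0.2650 m
sum ≈ 0.1280+0.6400+1.0560+0.2650 ≈ 2.0890 m = S ✓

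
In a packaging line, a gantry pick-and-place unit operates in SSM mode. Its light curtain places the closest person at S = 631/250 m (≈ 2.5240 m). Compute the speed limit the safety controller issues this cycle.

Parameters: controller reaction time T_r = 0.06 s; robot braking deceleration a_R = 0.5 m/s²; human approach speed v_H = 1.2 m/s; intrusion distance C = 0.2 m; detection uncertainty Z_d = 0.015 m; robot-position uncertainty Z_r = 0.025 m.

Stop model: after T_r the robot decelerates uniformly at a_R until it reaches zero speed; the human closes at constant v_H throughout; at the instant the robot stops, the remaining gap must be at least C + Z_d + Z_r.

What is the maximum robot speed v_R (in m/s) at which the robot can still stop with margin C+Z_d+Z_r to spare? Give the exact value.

v_R_max = 7/10 m/s = 0.7000 m/s

collect terms ⇒ (1)·v_R² + (123/50)·v_R + (-553/250) = 0
  disc = (123/50)² − 4·(1)·(-553/250) = 37249/2500 ; √disc = 193/50
  v_R = (−(123/50) + 193/50) / (2·(1)) = 7/10 m/s
check:
braking lasts T_s = (7/10)/(1/2) = 1.4000 s
robot in T_r: 0.7000·0.0600 = 0.0420 m
robot under decel: 0.7000²/(2·0.5000) = 0.4900 m
human over T_r+T_s: 1.2000·(0.0600+1.4000) = 1.7520 m
residual clearance needed = 0.2000+0.0150+0.0250 = 0.2400 m
sum ≈ 0.0420+0.4900+1.7520+0.2400 ≈ 2.5240 m = S ✓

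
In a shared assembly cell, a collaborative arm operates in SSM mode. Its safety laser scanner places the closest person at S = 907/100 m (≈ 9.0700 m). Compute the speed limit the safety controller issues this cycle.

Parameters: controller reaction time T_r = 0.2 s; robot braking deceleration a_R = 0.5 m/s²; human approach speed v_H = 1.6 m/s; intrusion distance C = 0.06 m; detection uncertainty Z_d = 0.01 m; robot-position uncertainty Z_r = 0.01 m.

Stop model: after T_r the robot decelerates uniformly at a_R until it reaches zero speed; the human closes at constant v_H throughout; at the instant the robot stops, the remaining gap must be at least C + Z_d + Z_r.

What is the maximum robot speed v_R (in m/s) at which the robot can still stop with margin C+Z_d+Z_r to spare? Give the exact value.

collect terms ⇒ (1)·v_R² + (17/5)·v_R + (-867/100) = 0
  disc = (17/5)² − 4·(1)·(-867/100) = 1156/25 ; √disc = 34/5
  v_R = (−(17/5) + 34/5) / (2·(1)) = 17/10 m/s
check:
braking lasts T_s = (17/10)/(1/2) = 3.4000 s
reaction-phase robot travel = 1.7000·0.2000 = 0.3400 m
robot under decel: 1.7000²/(2·0.5000) = 2.8900 m
human closes 1.6000·3.6000 = 5.7600 m
C+Z_d+Z_r = 0.0600+0.0100+0.0100 = 0.0800 m
sum ≈ 0.3400+2.8900+5.7600+0.0800 ≈ 9.0700 m = S ✓

v_R_max = 17/10 m/s = 1.7000 m/s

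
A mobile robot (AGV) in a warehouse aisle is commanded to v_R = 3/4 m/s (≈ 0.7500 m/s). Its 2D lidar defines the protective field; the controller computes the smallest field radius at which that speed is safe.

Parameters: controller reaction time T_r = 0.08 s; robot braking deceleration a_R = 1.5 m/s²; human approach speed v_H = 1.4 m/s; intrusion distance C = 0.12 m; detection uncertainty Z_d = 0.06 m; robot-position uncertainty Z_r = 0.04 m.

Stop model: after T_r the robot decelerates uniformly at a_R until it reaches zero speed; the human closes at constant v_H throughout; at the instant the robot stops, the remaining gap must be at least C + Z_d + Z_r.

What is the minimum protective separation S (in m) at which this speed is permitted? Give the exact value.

stop time T_s = (3/4)/(3/2) = 0.5000 s
robot covers v_R·T_r = 0.7500·0.0800 = 0.0600 m before braking
braking distance = 0.7500²/(2·1.5000) = 0.1875 m
human over T_r+T_s: 1.4000·(0.0800+0.5000) = 0.8120 m
residual clearance needed = 0.1200+0.0600+0.0400 = 0.2200 m
S_min ≈ 0.0600+0.1875+0.8120+0.2200  ⇒  S_min = 2559/2000 m

S_min = 2559/2000 m = 1.2795 m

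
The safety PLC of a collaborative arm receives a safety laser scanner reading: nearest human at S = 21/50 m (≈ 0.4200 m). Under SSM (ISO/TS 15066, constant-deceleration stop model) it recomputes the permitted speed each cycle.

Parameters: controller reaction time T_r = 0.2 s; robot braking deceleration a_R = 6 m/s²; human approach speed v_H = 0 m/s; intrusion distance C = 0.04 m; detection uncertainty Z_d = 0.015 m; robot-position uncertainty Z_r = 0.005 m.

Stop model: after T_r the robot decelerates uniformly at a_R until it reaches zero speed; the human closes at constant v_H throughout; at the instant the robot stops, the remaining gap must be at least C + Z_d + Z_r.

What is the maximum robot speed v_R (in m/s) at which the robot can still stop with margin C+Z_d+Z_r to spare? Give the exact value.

at the boundary: (1/12)·v² + (1/5)·v + (-9/25) = 0
  disc = (1/5)² − 4·(1/12)·(-9/25) = 4/25 ; √disc = 2/5
  v_R = (−(1/5) + 2/5) / (2·(1/12)) = 6/5 m/s
check:
stop time T_s = (6/5)/6 = 0.2000 s
robot in T_r: 1.2000·0.2000 = 0.2400 m
robot under decel: 1.2000²/(2·6.0000) = 0.1200 m
human over T_r+T_s: 0.0000·(0.2000+0.2000) = 0.0000 m
margins: 0.0400+0.0150+0.0050 = 0.0600 m
sum ≈ 0.2400+0.1200+0.0000+0.0600 ≈ 0.4200 m = S ✓

v_R_max = 6/5 m/s = 1.2000 m/s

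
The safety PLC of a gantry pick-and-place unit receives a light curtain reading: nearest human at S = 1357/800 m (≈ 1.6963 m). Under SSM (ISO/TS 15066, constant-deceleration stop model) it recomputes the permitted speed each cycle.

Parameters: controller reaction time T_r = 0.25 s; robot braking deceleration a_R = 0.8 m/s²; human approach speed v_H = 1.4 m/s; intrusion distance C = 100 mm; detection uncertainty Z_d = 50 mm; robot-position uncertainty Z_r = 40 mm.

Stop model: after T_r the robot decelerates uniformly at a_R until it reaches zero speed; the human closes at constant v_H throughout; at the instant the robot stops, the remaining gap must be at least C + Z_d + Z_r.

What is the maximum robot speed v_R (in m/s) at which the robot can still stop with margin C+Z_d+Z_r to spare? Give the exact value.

v_R_max = 1/2 m/s = 0.5000 m/s

at the boundary: (5/8)·v² + (2)·v + (-37/32) = 0
  disc = (2)² − 4·(5/8)·(-37/32) = 441/64 ; √disc = 21/8
  v_R = (−(2) + 21/8) / (2·(5/8)) = 1/2 m/s
check:
stop time T_s = (1/2)/(4/5) = 0.6250 s
robot covers v_R·T_r = 0.5000·0.2500 = 0.1250 m before braking
robot under decel: 0.5000²/(2·0.8000) = 0.1562 m
person approaches 1.4000·(0.2500+0.6250) = 1.2250 m
C+Z_d+Z_r = 0.1000+0.0500+0.0400 = 0.1900 m
sum ≈ 0.1250+0.1562+1.2250+0.1900 ≈ 1.6963 m = S ✓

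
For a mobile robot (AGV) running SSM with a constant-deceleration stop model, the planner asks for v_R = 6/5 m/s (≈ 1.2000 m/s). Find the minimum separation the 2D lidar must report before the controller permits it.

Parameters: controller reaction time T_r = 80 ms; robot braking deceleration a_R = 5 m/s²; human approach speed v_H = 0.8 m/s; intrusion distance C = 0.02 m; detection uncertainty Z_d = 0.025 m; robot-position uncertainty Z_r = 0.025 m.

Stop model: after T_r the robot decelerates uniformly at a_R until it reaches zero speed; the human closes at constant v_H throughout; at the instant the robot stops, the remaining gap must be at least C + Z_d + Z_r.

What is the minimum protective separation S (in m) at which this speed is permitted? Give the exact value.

S_min = 283/500 m = 0.5660 m

braking lasts T_s = (6/5)/5 = 0.2400 s
reaction-phase robot travel = 1.2000·0.0800 = 0.0960 m
robot covers 1.2000·0.2400 − ½·5.0000·0.2400² = 0.1440 m while stopping
human over T_r+T_s: 0.8000·(0.0800+0.2400) = 0.2560 m
C+Z_d+Z_r = 0.0200+0.0250+0.0250 = 0.0700 m
S_min ≈ 0.0960+0.1440+0.2560+0.0700  ⇒  S_min = 283/500 m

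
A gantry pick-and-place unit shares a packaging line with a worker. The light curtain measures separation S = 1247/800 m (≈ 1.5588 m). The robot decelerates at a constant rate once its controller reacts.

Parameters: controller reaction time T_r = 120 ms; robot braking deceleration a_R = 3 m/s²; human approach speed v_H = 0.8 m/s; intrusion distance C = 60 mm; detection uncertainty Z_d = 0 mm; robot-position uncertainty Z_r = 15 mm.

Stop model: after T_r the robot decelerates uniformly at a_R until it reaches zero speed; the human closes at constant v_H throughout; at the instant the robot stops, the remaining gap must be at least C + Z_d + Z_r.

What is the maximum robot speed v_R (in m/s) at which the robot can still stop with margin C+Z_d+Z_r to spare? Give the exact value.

collect terms ⇒ (1/6)·v_R² + (29/75)·v_R + (-5551/4000) = 0
  disc = (29/75)² − 4·(1/6)·(-5551/4000) = 96721/90000 ; √disc = 311/300
  v_R = (−(29/75) + 311/300) / (2·(1/6)) = 39/20 m/s
check:
stop time T_s = (39/20)/3 = 0.6500 s
reaction-phase robot travel = 1.9500·0.1200 = 0.2340 m
robot under decel: 1.9500²/(2·3.0000) = 0.6338 m
human over T_r+T_s: 0.8000·(0.1200+0.6500) = 0.6160 m
residual clearance needed = 0.0600+0.0000+0.0150 = 0.0750 m
sum ≈ 0.2340+0.6338+0.6160+0.0750 ≈ 1.5588 m = S ✓

v_R_max = 39/20 m/s = 1.9500 m/s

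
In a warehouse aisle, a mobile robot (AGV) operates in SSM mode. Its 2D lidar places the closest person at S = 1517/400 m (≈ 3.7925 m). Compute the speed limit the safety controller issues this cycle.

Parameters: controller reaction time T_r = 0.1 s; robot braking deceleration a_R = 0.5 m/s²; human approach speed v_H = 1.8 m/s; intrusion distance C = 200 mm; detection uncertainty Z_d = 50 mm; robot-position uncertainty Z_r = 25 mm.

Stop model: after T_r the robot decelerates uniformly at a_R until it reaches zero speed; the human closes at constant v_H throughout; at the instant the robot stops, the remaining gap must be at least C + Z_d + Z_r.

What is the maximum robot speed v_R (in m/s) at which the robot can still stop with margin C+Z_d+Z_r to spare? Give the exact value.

quadratic (1)·v² + (37/10)·v + (-267/80) = 0
  disc = (37/10)² − 4·(1)·(-267/80) = 676/25 ; √disc = 26/5
  v_R = (−(37/10) + 26/5) / (2·(1)) = 3/4 m/s
check:
T_s = v_R/a_R = (3/4)/(1/2) = 1.5000 s
robot in T_r: 0.7500·0.1000 = 0.0750 m
robot covers 0.7500·1.5000 − ½·0.5000·1.5000² = 0.5625 m while stopping
human over T_r+T_s: 1.8000·(0.1000+1.5000) = 2.8800 m
C+Z_d+Z_r = 0.2000+0.0500+0.0250 = 0.2750 m
sum ≈ 0.0750+0.5625+2.8800+0.2750 ≈ 3.7925 m = S ✓

v_R_max = 3/4 m/s = 0.7500 m/s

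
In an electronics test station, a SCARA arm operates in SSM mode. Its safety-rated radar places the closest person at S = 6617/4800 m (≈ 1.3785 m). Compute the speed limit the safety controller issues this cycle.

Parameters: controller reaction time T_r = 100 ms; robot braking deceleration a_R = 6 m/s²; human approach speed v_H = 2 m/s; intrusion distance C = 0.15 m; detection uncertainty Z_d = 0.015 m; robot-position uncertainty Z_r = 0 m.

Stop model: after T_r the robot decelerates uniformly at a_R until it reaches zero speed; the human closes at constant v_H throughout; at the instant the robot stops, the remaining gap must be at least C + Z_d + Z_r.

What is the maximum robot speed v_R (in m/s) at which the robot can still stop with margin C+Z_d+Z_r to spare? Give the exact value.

v_R_max = 7/4 m/s = 1.7500 m/s

quadratic (1/12)·v² + (13/30)·v + (-973/960) = 0
  disc = (13/30)² − 4·(1/12)·(-973/960) = 841/1600 ; √disc = 29/40
  v_R = (−(13/30) + 29/40) / (2·(1/12)) = 7/4 m/s
check:
braking lasts T_s = (7/4)/6 = 0.2917 s
robot covers v_R·T_r = 1.7500·0.1000 = 0.1750 m before braking
robot covers 1.7500·0.2917 − ½·6.0000·0.2917² = 0.2552 m while stopping
person approaches 2.0000·(0.1000+0.2917) = 0.7833 m
residual clearance needed = 0.1500+0.0150+0.0000 = 0.1650 m
sum ≈ 0.1750+0.2552+0.7833+0.1650 ≈ 1.3785 m = S ✓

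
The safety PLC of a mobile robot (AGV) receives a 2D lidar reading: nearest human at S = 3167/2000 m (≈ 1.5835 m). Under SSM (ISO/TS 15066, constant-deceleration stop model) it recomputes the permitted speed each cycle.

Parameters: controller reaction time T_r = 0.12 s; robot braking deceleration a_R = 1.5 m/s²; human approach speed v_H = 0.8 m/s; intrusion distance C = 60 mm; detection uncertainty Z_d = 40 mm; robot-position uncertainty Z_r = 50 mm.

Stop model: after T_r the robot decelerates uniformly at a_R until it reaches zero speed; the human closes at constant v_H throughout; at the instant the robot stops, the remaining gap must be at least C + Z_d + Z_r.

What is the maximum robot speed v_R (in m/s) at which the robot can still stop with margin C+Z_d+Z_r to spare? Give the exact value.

v_R_max = 5/4 m/s = 1.2500 m/s

at the boundary: (1/3)·v² + (49/75)·v + (-107/80) = 0
  disc = (49/75)² − 4·(1/3)·(-107/80) = 49729/22500 ; √disc = 223/150
  v_R = (−(49/75) + 223/150) / (2·(1/3)) = 5/4 m/s
check:
stop time T_s = (5/4)/(3/2) = 0.8333 s
reaction-phase robot travel = 1.2500·0.1200 = 0.1500 m
robot covers 1.2500·0.8333 − ½·1.5000·0.8333² = 0.5208 m while stopping
human over T_r+T_s: 0.8000·(0.1200+0.8333) = 0.7627 m
margins: 0.0600+0.0400+0.0500 = 0.1500 m
sum ≈ 0.1500+0.5208+0.7627+0.1500 ≈ 1.5835 m = S ✓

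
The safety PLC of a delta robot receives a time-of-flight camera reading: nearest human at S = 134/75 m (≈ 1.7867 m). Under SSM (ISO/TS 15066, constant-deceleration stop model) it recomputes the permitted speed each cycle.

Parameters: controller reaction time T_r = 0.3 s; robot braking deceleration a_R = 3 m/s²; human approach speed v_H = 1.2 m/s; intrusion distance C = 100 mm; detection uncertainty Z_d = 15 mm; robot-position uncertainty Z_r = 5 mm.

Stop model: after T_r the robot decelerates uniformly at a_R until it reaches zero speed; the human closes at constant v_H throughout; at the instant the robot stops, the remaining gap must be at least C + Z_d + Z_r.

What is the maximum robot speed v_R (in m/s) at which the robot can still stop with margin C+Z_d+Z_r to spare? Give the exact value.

at the boundary: (1/6)·v² + (7/10)·v + (-98/75) = 0
  disc = (7/10)² − 4·(1/6)·(-98/75) = 49/36 ; √disc = 7/6
  v_R = (−(7/10) + 7/6) / (2·(1/6)) = 7/5 m/s
check:
braking lasts T_s = (7/5)/3 = 0.4667 s
robot covers v_R·T_r = 1.4000·0.3000 = 0.4200 m before braking
robot covers 1.4000·0.4667 − ½·3.0000·0.4667² = 0.3267 m while stopping
human closes 1.2000·0.7667 = 0.9200 m
residual clearance needed = 0.1000+0.0150+0.0050 = 0.1200 m
sum ≈ 0.4200+0.3267+0.9200+0.1200 ≈ 1.7867 m = S ✓

v_R_max = 7/5 m/s = 1.4000 m/s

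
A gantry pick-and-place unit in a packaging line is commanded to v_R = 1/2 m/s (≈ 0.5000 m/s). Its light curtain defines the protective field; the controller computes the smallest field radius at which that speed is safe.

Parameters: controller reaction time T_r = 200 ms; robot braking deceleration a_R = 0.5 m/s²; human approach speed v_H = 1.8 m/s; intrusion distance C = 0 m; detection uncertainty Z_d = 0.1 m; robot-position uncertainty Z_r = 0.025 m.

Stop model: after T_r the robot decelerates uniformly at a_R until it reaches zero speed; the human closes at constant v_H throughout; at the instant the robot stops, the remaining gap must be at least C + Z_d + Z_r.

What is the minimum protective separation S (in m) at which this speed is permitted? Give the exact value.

S_min = 527/200 m = 2.6350 m

braking lasts T_s = (1/2)/(1/2) = 1.0000 s
reaction-phase robot travel = 0.5000·0.2000 = 0.1000 m
robot covers 0.5000·1.0000 − ½·0.5000·1.0000² = 0.2500 m while stopping
human over T_r+T_s: 1.8000·(0.2000+1.0000) = 2.1600 m
C+Z_d+Z_r = 0.0000+0.1000+0.0250 = 0.1250 m
S_min ≈ 0.1000+0.2500+2.1600+0.1250  ⇒  S_min = 527/200 m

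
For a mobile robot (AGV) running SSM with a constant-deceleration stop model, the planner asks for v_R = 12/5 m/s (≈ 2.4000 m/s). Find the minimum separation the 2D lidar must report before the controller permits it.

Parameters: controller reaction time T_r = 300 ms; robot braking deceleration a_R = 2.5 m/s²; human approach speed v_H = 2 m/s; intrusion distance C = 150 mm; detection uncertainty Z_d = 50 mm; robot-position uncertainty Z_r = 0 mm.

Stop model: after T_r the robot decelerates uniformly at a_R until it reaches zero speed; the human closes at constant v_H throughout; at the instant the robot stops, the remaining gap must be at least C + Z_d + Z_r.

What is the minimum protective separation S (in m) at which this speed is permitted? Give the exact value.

S_min = 574/125 m = 4.5920 m

stop time T_s = (12/5)/(5/2) = 0.9600 s
robot in T_r: 2.4000·0.3000 = 0.7200 m
robot under decel: 2.4000²/(2·2.5000) = 1.1520 m
human closes 2.0000·1.2600 = 2.5200 m
C+Z_d+Z_r = 0.1500+0.0500+0.0000 = 0.2000 m
S_min ≈ 0.7200+1.1520+2.5200+0.2000  ⇒  S_min = 574/125 m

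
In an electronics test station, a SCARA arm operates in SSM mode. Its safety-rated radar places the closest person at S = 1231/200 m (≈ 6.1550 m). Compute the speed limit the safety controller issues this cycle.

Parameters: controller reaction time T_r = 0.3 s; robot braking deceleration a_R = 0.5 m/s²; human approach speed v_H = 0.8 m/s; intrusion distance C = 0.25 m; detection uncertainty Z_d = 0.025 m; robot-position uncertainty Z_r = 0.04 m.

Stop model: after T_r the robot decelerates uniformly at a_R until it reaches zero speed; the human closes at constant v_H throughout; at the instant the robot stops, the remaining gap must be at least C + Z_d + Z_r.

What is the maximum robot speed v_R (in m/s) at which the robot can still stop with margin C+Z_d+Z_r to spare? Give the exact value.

v_R_max = 8/5 m/s = 1.6000 m/s

at the boundary: (1)·v² + (19/10)·v + (-28/5) = 0
  disc = (19/10)² − 4·(1)·(-28/5) = 2601/100 ; √disc = 51/10
  v_R = (−(19/10) + 51/10) / (2·(1)) = 8/5 m/s
check:
stop time T_s = (8/5)/(1/2) = 3.2000 s
reaction-phase robot travel = 1.6000·0.3000 = 0.4800 m
robot covers 1.6000·3.2000 − ½·0.5000·3.2000² = 2.5600 m while stopping
human over T_r+T_s: 0.8000·(0.3000+3.2000) = 2.8000 m
margins: 0.2500+0.0250+0.0400 = 0.3150 m
sum ≈ 0.4800+2.5600+2.8000+0.3150 ≈ 6.1550 m = S ✓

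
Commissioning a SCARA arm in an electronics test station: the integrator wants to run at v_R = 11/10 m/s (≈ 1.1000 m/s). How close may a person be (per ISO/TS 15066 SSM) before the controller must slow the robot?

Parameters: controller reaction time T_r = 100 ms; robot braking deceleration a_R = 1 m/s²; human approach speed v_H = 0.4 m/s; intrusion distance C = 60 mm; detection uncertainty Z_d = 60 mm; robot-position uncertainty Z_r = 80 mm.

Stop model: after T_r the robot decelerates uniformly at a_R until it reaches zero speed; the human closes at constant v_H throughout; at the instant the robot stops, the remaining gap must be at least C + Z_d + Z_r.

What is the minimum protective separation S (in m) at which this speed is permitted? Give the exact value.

S_min = 279/200 m = 1.3950 m

braking lasts T_s = (11/10)/1 = 1.1000 s
robot covers v_R·T_r = 1.1000·0.1000 = 0.1100 m before braking
braking distance = 1.1000²/(2·1.0000) = 0.6050 m
human over T_r+T_s: 0.4000·(0.1000+1.1000) = 0.4800 m
residual clearance needed = 0.0600+0.0600+0.0800 = 0.2000 m
S_min ≈ 0.1100+0.6050+0.4800+0.2000  ⇒  S_min = 279/200 m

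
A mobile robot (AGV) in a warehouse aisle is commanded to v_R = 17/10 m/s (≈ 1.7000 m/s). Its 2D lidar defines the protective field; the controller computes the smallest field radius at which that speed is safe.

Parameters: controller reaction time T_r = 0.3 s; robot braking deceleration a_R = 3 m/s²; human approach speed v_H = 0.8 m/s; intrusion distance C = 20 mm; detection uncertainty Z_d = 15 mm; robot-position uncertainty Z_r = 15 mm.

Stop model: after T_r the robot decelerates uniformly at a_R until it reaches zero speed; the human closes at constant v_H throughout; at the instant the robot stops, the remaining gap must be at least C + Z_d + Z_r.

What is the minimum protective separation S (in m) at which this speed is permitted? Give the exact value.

stop time T_s = (17/10)/3 = 0.5667 s
reaction-phase robot travel = 1.7000·0.3000 = 0.5100 m
robot covers 1.7000·0.5667 − ½·3.0000·0.5667² = 0.4817 m while stopping
human over T_r+T_s: 0.8000·(0.3000+0.5667) = 0.6933 m
residual clearance needed = 0.0200+0.0150+0.0150 = 0.0500 m
S_min ≈ 0.5100+0.4817+0.6933+0.0500  ⇒  S_min = 347/200 m

S_min = 347/200 m = 1.7350 m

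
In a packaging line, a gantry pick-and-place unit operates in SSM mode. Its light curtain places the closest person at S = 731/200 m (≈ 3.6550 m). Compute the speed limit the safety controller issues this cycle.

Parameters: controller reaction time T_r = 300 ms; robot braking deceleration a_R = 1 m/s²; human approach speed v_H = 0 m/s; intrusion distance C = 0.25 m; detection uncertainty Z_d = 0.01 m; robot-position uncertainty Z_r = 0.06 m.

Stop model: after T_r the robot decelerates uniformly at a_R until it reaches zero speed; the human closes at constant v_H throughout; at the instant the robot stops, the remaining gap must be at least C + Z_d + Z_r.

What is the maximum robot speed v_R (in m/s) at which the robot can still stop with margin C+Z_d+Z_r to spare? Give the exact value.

at the boundary: (1/2)·v² + (3/10)·v + (-667/200) = 0
  disc = (3/10)² − 4·(1/2)·(-667/200) = 169/25 ; √disc = 13/5
  v_R = (−(3/10) + 13/5) / (2·(1/2)) = 23/10 m/s
check:
T_s = v_R/a_R = (23/10)/1 = 2.3000 s
reaction-phase robot travel = 2.3000·0.3000 = 0.6900 m
robot covers 2.3000·2.3000 − ½·1.0000·2.3000² = 2.6450 m while stopping
human closes 0.0000·2.6000 = 0.0000 m
C+Z_d+Z_r = 0.2500+0.0100+0.0600 = 0.3200 m
sum ≈ 0.6900+2.6450+0.0000+0.3200 ≈ 3.6550 m = S ✓

v_R_max = 23/10 m/s = 2.3000 m/s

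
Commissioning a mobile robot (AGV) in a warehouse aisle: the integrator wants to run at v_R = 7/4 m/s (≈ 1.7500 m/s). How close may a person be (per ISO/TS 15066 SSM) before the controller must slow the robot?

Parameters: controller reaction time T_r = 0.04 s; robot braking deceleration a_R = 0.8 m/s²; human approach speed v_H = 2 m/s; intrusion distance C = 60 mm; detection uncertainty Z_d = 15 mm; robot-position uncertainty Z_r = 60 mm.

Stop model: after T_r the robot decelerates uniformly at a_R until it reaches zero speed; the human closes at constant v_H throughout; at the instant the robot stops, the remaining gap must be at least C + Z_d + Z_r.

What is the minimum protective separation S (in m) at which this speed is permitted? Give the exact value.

braking lasts T_s = (7/4)/(4/5) = 2.1875 s
robot covers v_R·T_r = 1.7500·0.0400 = 0.0700 m before braking
robot under decel: 1.7500²/(2·0.8000) = 1.9141 m
person approaches 2.0000·(0.0400+2.1875) = 4.4550 m
C+Z_d+Z_r = 0.0600+0.0150+0.0600 = 0.1350 m
S_min ≈ 0.0700+1.9141+4.4550+0.1350  ⇒  S_min = 21037/3200 m

S_min = 21037/3200 m = 6.5741 m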